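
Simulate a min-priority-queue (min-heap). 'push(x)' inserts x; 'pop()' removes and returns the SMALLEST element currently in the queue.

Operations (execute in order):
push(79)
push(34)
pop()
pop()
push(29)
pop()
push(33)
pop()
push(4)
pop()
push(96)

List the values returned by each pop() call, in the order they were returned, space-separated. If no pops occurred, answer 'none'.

push(79): heap contents = [79]
push(34): heap contents = [34, 79]
pop() → 34: heap contents = [79]
pop() → 79: heap contents = []
push(29): heap contents = [29]
pop() → 29: heap contents = []
push(33): heap contents = [33]
pop() → 33: heap contents = []
push(4): heap contents = [4]
pop() → 4: heap contents = []
push(96): heap contents = [96]

Answer: 34 79 29 33 4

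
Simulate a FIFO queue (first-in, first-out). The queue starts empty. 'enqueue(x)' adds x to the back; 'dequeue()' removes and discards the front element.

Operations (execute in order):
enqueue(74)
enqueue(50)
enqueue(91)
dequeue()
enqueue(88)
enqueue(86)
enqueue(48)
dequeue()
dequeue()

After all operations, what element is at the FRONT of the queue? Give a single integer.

Answer: 88

Derivation:
enqueue(74): queue = [74]
enqueue(50): queue = [74, 50]
enqueue(91): queue = [74, 50, 91]
dequeue(): queue = [50, 91]
enqueue(88): queue = [50, 91, 88]
enqueue(86): queue = [50, 91, 88, 86]
enqueue(48): queue = [50, 91, 88, 86, 48]
dequeue(): queue = [91, 88, 86, 48]
dequeue(): queue = [88, 86, 48]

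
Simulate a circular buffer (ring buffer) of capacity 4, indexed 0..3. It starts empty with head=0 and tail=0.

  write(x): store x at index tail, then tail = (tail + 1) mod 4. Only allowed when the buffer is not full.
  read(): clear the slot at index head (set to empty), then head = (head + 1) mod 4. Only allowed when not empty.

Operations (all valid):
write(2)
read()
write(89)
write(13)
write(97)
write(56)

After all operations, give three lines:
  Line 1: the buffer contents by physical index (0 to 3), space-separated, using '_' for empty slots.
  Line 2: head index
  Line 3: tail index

write(2): buf=[2 _ _ _], head=0, tail=1, size=1
read(): buf=[_ _ _ _], head=1, tail=1, size=0
write(89): buf=[_ 89 _ _], head=1, tail=2, size=1
write(13): buf=[_ 89 13 _], head=1, tail=3, size=2
write(97): buf=[_ 89 13 97], head=1, tail=0, size=3
write(56): buf=[56 89 13 97], head=1, tail=1, size=4

Answer: 56 89 13 97
1
1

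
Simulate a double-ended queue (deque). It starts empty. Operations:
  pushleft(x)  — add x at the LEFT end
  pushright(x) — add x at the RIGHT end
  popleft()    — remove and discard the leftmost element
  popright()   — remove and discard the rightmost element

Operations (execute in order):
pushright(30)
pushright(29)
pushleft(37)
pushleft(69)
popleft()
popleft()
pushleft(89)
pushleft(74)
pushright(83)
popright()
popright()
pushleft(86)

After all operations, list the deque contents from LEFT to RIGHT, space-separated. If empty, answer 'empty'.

Answer: 86 74 89 30

Derivation:
pushright(30): [30]
pushright(29): [30, 29]
pushleft(37): [37, 30, 29]
pushleft(69): [69, 37, 30, 29]
popleft(): [37, 30, 29]
popleft(): [30, 29]
pushleft(89): [89, 30, 29]
pushleft(74): [74, 89, 30, 29]
pushright(83): [74, 89, 30, 29, 83]
popright(): [74, 89, 30, 29]
popright(): [74, 89, 30]
pushleft(86): [86, 74, 89, 30]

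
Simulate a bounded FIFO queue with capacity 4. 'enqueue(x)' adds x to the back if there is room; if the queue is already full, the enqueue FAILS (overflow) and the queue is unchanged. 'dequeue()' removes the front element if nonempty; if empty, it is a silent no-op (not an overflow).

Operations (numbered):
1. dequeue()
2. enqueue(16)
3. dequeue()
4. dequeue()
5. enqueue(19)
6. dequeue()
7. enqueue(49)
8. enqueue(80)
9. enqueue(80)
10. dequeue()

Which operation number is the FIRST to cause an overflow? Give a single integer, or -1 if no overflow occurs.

1. dequeue(): empty, no-op, size=0
2. enqueue(16): size=1
3. dequeue(): size=0
4. dequeue(): empty, no-op, size=0
5. enqueue(19): size=1
6. dequeue(): size=0
7. enqueue(49): size=1
8. enqueue(80): size=2
9. enqueue(80): size=3
10. dequeue(): size=2

Answer: -1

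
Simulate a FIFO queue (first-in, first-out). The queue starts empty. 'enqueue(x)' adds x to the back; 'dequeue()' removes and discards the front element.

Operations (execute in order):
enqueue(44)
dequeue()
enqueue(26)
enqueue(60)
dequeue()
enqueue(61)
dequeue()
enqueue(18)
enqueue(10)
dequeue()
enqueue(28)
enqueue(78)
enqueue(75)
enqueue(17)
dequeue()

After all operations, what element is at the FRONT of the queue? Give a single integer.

Answer: 10

Derivation:
enqueue(44): queue = [44]
dequeue(): queue = []
enqueue(26): queue = [26]
enqueue(60): queue = [26, 60]
dequeue(): queue = [60]
enqueue(61): queue = [60, 61]
dequeue(): queue = [61]
enqueue(18): queue = [61, 18]
enqueue(10): queue = [61, 18, 10]
dequeue(): queue = [18, 10]
enqueue(28): queue = [18, 10, 28]
enqueue(78): queue = [18, 10, 28, 78]
enqueue(75): queue = [18, 10, 28, 78, 75]
enqueue(17): queue = [18, 10, 28, 78, 75, 17]
dequeue(): queue = [10, 28, 78, 75, 17]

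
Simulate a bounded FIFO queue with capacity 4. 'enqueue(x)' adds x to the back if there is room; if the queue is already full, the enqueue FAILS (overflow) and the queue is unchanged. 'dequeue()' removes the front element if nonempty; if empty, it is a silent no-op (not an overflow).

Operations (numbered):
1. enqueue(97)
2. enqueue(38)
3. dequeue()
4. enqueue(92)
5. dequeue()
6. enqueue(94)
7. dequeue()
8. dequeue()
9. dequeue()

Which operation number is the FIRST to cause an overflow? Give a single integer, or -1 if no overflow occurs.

1. enqueue(97): size=1
2. enqueue(38): size=2
3. dequeue(): size=1
4. enqueue(92): size=2
5. dequeue(): size=1
6. enqueue(94): size=2
7. dequeue(): size=1
8. dequeue(): size=0
9. dequeue(): empty, no-op, size=0

Answer: -1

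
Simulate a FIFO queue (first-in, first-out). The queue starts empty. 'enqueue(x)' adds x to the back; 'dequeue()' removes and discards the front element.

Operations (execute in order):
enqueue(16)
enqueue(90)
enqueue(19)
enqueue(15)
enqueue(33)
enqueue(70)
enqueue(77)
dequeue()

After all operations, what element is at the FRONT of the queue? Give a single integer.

Answer: 90

Derivation:
enqueue(16): queue = [16]
enqueue(90): queue = [16, 90]
enqueue(19): queue = [16, 90, 19]
enqueue(15): queue = [16, 90, 19, 15]
enqueue(33): queue = [16, 90, 19, 15, 33]
enqueue(70): queue = [16, 90, 19, 15, 33, 70]
enqueue(77): queue = [16, 90, 19, 15, 33, 70, 77]
dequeue(): queue = [90, 19, 15, 33, 70, 77]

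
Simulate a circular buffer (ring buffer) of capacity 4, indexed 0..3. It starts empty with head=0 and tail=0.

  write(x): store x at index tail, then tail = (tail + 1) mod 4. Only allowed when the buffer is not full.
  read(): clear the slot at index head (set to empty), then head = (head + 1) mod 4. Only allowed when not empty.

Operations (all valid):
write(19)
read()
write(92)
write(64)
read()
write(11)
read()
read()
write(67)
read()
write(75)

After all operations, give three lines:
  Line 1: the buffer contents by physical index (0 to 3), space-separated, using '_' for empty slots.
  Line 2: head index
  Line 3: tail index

write(19): buf=[19 _ _ _], head=0, tail=1, size=1
read(): buf=[_ _ _ _], head=1, tail=1, size=0
write(92): buf=[_ 92 _ _], head=1, tail=2, size=1
write(64): buf=[_ 92 64 _], head=1, tail=3, size=2
read(): buf=[_ _ 64 _], head=2, tail=3, size=1
write(11): buf=[_ _ 64 11], head=2, tail=0, size=2
read(): buf=[_ _ _ 11], head=3, tail=0, size=1
read(): buf=[_ _ _ _], head=0, tail=0, size=0
write(67): buf=[67 _ _ _], head=0, tail=1, size=1
read(): buf=[_ _ _ _], head=1, tail=1, size=0
write(75): buf=[_ 75 _ _], head=1, tail=2, size=1

Answer: _ 75 _ _
1
2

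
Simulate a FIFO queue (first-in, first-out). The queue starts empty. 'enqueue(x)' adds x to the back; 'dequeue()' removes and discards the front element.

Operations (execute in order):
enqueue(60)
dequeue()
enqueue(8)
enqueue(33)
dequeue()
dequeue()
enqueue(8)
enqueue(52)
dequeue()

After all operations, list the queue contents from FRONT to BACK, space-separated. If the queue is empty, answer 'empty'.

enqueue(60): [60]
dequeue(): []
enqueue(8): [8]
enqueue(33): [8, 33]
dequeue(): [33]
dequeue(): []
enqueue(8): [8]
enqueue(52): [8, 52]
dequeue(): [52]

Answer: 52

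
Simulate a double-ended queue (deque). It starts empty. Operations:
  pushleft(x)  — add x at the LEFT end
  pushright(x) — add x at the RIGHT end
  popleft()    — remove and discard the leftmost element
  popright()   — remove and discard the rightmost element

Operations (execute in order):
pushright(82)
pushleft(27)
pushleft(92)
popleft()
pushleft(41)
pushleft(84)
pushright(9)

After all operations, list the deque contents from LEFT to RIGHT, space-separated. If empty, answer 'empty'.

pushright(82): [82]
pushleft(27): [27, 82]
pushleft(92): [92, 27, 82]
popleft(): [27, 82]
pushleft(41): [41, 27, 82]
pushleft(84): [84, 41, 27, 82]
pushright(9): [84, 41, 27, 82, 9]

Answer: 84 41 27 82 9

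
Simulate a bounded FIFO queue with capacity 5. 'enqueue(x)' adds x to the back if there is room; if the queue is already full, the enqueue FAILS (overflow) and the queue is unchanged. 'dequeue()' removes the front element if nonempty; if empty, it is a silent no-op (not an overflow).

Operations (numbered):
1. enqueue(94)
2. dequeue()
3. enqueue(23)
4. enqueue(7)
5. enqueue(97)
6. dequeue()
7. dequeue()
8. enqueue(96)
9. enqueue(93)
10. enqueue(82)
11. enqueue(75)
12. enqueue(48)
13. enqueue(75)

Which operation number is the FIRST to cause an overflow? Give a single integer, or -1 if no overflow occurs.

Answer: 12

Derivation:
1. enqueue(94): size=1
2. dequeue(): size=0
3. enqueue(23): size=1
4. enqueue(7): size=2
5. enqueue(97): size=3
6. dequeue(): size=2
7. dequeue(): size=1
8. enqueue(96): size=2
9. enqueue(93): size=3
10. enqueue(82): size=4
11. enqueue(75): size=5
12. enqueue(48): size=5=cap → OVERFLOW (fail)
13. enqueue(75): size=5=cap → OVERFLOW (fail)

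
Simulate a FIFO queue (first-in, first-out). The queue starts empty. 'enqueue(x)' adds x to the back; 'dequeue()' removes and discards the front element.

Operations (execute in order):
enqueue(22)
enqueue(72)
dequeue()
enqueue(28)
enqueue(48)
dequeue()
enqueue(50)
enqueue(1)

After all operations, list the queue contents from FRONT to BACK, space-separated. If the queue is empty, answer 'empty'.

enqueue(22): [22]
enqueue(72): [22, 72]
dequeue(): [72]
enqueue(28): [72, 28]
enqueue(48): [72, 28, 48]
dequeue(): [28, 48]
enqueue(50): [28, 48, 50]
enqueue(1): [28, 48, 50, 1]

Answer: 28 48 50 1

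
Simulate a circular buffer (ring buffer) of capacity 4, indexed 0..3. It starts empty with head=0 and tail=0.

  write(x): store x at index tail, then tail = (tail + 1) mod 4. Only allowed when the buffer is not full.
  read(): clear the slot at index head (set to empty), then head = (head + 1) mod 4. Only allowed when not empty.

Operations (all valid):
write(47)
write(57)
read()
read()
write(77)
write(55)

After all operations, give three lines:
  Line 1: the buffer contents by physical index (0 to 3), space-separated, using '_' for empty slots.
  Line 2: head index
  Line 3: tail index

Answer: _ _ 77 55
2
0

Derivation:
write(47): buf=[47 _ _ _], head=0, tail=1, size=1
write(57): buf=[47 57 _ _], head=0, tail=2, size=2
read(): buf=[_ 57 _ _], head=1, tail=2, size=1
read(): buf=[_ _ _ _], head=2, tail=2, size=0
write(77): buf=[_ _ 77 _], head=2, tail=3, size=1
write(55): buf=[_ _ 77 55], head=2, tail=0, size=2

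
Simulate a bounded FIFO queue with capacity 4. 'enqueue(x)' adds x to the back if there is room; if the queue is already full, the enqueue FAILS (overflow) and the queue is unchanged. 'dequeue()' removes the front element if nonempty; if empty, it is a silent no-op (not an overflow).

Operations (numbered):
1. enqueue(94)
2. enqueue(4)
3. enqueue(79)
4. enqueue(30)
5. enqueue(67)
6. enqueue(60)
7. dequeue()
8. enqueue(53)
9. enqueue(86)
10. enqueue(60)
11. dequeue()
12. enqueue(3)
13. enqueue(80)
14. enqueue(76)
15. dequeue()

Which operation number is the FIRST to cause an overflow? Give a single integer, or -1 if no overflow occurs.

1. enqueue(94): size=1
2. enqueue(4): size=2
3. enqueue(79): size=3
4. enqueue(30): size=4
5. enqueue(67): size=4=cap → OVERFLOW (fail)
6. enqueue(60): size=4=cap → OVERFLOW (fail)
7. dequeue(): size=3
8. enqueue(53): size=4
9. enqueue(86): size=4=cap → OVERFLOW (fail)
10. enqueue(60): size=4=cap → OVERFLOW (fail)
11. dequeue(): size=3
12. enqueue(3): size=4
13. enqueue(80): size=4=cap → OVERFLOW (fail)
14. enqueue(76): size=4=cap → OVERFLOW (fail)
15. dequeue(): size=3

Answer: 5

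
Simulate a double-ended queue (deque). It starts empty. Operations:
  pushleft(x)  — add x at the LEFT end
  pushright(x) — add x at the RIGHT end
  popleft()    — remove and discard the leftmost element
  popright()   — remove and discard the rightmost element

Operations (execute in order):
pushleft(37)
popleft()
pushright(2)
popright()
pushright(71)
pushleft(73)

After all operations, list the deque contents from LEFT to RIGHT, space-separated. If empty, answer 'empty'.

pushleft(37): [37]
popleft(): []
pushright(2): [2]
popright(): []
pushright(71): [71]
pushleft(73): [73, 71]

Answer: 73 71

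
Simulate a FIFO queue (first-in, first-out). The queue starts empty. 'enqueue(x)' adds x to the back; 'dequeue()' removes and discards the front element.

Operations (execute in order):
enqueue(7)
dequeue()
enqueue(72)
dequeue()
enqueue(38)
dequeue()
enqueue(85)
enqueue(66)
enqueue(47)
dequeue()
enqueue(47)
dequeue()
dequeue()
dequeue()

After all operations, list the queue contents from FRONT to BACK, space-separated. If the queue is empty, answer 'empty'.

enqueue(7): [7]
dequeue(): []
enqueue(72): [72]
dequeue(): []
enqueue(38): [38]
dequeue(): []
enqueue(85): [85]
enqueue(66): [85, 66]
enqueue(47): [85, 66, 47]
dequeue(): [66, 47]
enqueue(47): [66, 47, 47]
dequeue(): [47, 47]
dequeue(): [47]
dequeue(): []

Answer: empty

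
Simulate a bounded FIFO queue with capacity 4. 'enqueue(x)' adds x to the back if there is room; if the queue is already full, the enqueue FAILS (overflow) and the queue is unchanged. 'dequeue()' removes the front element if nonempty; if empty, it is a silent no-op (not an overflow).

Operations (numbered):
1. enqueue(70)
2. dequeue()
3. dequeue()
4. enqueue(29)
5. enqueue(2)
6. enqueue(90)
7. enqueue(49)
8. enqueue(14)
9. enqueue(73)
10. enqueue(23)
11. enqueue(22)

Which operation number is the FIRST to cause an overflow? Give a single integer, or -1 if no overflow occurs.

1. enqueue(70): size=1
2. dequeue(): size=0
3. dequeue(): empty, no-op, size=0
4. enqueue(29): size=1
5. enqueue(2): size=2
6. enqueue(90): size=3
7. enqueue(49): size=4
8. enqueue(14): size=4=cap → OVERFLOW (fail)
9. enqueue(73): size=4=cap → OVERFLOW (fail)
10. enqueue(23): size=4=cap → OVERFLOW (fail)
11. enqueue(22): size=4=cap → OVERFLOW (fail)

Answer: 8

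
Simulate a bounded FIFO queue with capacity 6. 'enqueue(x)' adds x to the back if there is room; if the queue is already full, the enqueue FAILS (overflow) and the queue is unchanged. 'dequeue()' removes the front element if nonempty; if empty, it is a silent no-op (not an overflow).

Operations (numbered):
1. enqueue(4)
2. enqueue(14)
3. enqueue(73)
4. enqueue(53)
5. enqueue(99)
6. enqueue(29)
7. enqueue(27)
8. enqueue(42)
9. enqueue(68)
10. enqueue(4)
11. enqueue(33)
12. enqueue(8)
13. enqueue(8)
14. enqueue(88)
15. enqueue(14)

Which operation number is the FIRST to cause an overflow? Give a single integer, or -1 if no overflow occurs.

1. enqueue(4): size=1
2. enqueue(14): size=2
3. enqueue(73): size=3
4. enqueue(53): size=4
5. enqueue(99): size=5
6. enqueue(29): size=6
7. enqueue(27): size=6=cap → OVERFLOW (fail)
8. enqueue(42): size=6=cap → OVERFLOW (fail)
9. enqueue(68): size=6=cap → OVERFLOW (fail)
10. enqueue(4): size=6=cap → OVERFLOW (fail)
11. enqueue(33): size=6=cap → OVERFLOW (fail)
12. enqueue(8): size=6=cap → OVERFLOW (fail)
13. enqueue(8): size=6=cap → OVERFLOW (fail)
14. enqueue(88): size=6=cap → OVERFLOW (fail)
15. enqueue(14): size=6=cap → OVERFLOW (fail)

Answer: 7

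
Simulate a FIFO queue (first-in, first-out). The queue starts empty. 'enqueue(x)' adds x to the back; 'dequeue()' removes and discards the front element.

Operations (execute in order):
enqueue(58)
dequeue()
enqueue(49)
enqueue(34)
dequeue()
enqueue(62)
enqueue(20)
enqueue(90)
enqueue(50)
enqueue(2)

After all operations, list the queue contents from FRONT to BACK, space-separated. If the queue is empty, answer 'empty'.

enqueue(58): [58]
dequeue(): []
enqueue(49): [49]
enqueue(34): [49, 34]
dequeue(): [34]
enqueue(62): [34, 62]
enqueue(20): [34, 62, 20]
enqueue(90): [34, 62, 20, 90]
enqueue(50): [34, 62, 20, 90, 50]
enqueue(2): [34, 62, 20, 90, 50, 2]

Answer: 34 62 20 90 50 2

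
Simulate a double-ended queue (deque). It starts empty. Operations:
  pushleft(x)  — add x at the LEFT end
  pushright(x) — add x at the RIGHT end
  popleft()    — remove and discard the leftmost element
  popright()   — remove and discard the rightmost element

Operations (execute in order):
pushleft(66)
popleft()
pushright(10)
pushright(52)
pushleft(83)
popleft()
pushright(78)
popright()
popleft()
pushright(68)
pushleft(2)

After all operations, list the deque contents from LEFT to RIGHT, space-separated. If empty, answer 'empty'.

pushleft(66): [66]
popleft(): []
pushright(10): [10]
pushright(52): [10, 52]
pushleft(83): [83, 10, 52]
popleft(): [10, 52]
pushright(78): [10, 52, 78]
popright(): [10, 52]
popleft(): [52]
pushright(68): [52, 68]
pushleft(2): [2, 52, 68]

Answer: 2 52 68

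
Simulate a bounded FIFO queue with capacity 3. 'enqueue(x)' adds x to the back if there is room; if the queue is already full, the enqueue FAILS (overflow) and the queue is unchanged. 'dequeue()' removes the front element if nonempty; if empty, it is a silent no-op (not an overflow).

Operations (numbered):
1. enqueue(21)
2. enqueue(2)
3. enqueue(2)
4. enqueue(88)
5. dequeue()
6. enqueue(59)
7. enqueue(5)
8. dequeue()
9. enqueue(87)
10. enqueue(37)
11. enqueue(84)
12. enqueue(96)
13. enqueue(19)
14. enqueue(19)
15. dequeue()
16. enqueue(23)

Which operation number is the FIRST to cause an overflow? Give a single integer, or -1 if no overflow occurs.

1. enqueue(21): size=1
2. enqueue(2): size=2
3. enqueue(2): size=3
4. enqueue(88): size=3=cap → OVERFLOW (fail)
5. dequeue(): size=2
6. enqueue(59): size=3
7. enqueue(5): size=3=cap → OVERFLOW (fail)
8. dequeue(): size=2
9. enqueue(87): size=3
10. enqueue(37): size=3=cap → OVERFLOW (fail)
11. enqueue(84): size=3=cap → OVERFLOW (fail)
12. enqueue(96): size=3=cap → OVERFLOW (fail)
13. enqueue(19): size=3=cap → OVERFLOW (fail)
14. enqueue(19): size=3=cap → OVERFLOW (fail)
15. dequeue(): size=2
16. enqueue(23): size=3

Answer: 4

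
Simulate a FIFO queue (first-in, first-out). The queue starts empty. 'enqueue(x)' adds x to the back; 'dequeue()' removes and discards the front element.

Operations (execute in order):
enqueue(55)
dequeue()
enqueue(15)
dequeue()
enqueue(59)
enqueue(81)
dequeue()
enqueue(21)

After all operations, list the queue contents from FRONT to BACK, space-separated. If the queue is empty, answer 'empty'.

enqueue(55): [55]
dequeue(): []
enqueue(15): [15]
dequeue(): []
enqueue(59): [59]
enqueue(81): [59, 81]
dequeue(): [81]
enqueue(21): [81, 21]

Answer: 81 21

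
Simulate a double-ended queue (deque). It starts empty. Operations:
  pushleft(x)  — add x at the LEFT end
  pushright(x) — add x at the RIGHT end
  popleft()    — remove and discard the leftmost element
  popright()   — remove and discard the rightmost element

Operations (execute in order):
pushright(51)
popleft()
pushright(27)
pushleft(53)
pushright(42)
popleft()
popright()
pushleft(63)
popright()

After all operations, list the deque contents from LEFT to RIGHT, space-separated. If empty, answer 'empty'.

Answer: 63

Derivation:
pushright(51): [51]
popleft(): []
pushright(27): [27]
pushleft(53): [53, 27]
pushright(42): [53, 27, 42]
popleft(): [27, 42]
popright(): [27]
pushleft(63): [63, 27]
popright(): [63]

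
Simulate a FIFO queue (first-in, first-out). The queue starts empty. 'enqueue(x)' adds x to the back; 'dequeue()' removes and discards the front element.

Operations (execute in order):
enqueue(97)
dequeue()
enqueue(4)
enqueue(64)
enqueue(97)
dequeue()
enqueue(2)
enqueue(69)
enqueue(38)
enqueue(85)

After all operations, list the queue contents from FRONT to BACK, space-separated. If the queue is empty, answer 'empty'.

Answer: 64 97 2 69 38 85

Derivation:
enqueue(97): [97]
dequeue(): []
enqueue(4): [4]
enqueue(64): [4, 64]
enqueue(97): [4, 64, 97]
dequeue(): [64, 97]
enqueue(2): [64, 97, 2]
enqueue(69): [64, 97, 2, 69]
enqueue(38): [64, 97, 2, 69, 38]
enqueue(85): [64, 97, 2, 69, 38, 85]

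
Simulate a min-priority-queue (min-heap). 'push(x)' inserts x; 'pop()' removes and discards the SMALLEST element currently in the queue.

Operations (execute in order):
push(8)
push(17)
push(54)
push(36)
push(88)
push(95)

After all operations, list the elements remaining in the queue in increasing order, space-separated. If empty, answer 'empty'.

push(8): heap contents = [8]
push(17): heap contents = [8, 17]
push(54): heap contents = [8, 17, 54]
push(36): heap contents = [8, 17, 36, 54]
push(88): heap contents = [8, 17, 36, 54, 88]
push(95): heap contents = [8, 17, 36, 54, 88, 95]

Answer: 8 17 36 54 88 95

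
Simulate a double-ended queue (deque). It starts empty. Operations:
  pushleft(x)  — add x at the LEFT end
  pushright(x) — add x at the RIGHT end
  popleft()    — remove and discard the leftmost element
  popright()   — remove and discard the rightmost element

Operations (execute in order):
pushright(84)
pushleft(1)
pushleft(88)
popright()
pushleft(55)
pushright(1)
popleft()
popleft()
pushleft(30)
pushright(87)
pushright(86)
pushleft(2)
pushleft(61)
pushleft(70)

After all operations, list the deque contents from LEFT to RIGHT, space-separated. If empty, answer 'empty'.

Answer: 70 61 2 30 1 1 87 86

Derivation:
pushright(84): [84]
pushleft(1): [1, 84]
pushleft(88): [88, 1, 84]
popright(): [88, 1]
pushleft(55): [55, 88, 1]
pushright(1): [55, 88, 1, 1]
popleft(): [88, 1, 1]
popleft(): [1, 1]
pushleft(30): [30, 1, 1]
pushright(87): [30, 1, 1, 87]
pushright(86): [30, 1, 1, 87, 86]
pushleft(2): [2, 30, 1, 1, 87, 86]
pushleft(61): [61, 2, 30, 1, 1, 87, 86]
pushleft(70): [70, 61, 2, 30, 1, 1, 87, 86]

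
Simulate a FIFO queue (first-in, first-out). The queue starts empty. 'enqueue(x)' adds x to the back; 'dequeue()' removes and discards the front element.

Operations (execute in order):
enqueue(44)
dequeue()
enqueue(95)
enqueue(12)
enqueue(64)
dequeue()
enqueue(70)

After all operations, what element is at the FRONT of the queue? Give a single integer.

Answer: 12

Derivation:
enqueue(44): queue = [44]
dequeue(): queue = []
enqueue(95): queue = [95]
enqueue(12): queue = [95, 12]
enqueue(64): queue = [95, 12, 64]
dequeue(): queue = [12, 64]
enqueue(70): queue = [12, 64, 70]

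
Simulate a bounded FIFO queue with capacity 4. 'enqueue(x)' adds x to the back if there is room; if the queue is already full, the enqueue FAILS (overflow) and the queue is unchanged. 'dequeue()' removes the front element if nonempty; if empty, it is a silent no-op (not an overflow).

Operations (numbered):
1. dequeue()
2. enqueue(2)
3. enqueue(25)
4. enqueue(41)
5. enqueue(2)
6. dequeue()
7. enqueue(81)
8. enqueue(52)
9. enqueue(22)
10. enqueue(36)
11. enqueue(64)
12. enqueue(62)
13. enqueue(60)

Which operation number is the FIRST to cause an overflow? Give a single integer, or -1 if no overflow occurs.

Answer: 8

Derivation:
1. dequeue(): empty, no-op, size=0
2. enqueue(2): size=1
3. enqueue(25): size=2
4. enqueue(41): size=3
5. enqueue(2): size=4
6. dequeue(): size=3
7. enqueue(81): size=4
8. enqueue(52): size=4=cap → OVERFLOW (fail)
9. enqueue(22): size=4=cap → OVERFLOW (fail)
10. enqueue(36): size=4=cap → OVERFLOW (fail)
11. enqueue(64): size=4=cap → OVERFLOW (fail)
12. enqueue(62): size=4=cap → OVERFLOW (fail)
13. enqueue(60): size=4=cap → OVERFLOW (fail)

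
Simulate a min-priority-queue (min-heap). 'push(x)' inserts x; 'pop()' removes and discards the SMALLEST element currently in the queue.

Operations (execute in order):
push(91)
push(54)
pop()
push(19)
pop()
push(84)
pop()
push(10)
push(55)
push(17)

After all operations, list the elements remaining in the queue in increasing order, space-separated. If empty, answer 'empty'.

push(91): heap contents = [91]
push(54): heap contents = [54, 91]
pop() → 54: heap contents = [91]
push(19): heap contents = [19, 91]
pop() → 19: heap contents = [91]
push(84): heap contents = [84, 91]
pop() → 84: heap contents = [91]
push(10): heap contents = [10, 91]
push(55): heap contents = [10, 55, 91]
push(17): heap contents = [10, 17, 55, 91]

Answer: 10 17 55 91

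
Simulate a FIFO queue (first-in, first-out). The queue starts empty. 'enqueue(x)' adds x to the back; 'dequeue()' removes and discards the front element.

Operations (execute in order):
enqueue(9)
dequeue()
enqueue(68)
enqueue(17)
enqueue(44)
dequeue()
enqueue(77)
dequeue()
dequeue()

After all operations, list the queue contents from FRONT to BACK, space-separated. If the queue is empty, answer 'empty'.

Answer: 77

Derivation:
enqueue(9): [9]
dequeue(): []
enqueue(68): [68]
enqueue(17): [68, 17]
enqueue(44): [68, 17, 44]
dequeue(): [17, 44]
enqueue(77): [17, 44, 77]
dequeue(): [44, 77]
dequeue(): [77]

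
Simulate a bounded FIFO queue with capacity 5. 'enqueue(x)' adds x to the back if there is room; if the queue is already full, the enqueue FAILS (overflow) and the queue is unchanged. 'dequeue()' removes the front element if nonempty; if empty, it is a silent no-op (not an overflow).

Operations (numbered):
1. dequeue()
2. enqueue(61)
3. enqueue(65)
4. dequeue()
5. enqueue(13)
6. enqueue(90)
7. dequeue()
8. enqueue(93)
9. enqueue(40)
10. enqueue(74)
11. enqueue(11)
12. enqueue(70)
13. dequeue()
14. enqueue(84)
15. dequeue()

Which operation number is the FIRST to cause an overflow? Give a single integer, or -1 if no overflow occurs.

1. dequeue(): empty, no-op, size=0
2. enqueue(61): size=1
3. enqueue(65): size=2
4. dequeue(): size=1
5. enqueue(13): size=2
6. enqueue(90): size=3
7. dequeue(): size=2
8. enqueue(93): size=3
9. enqueue(40): size=4
10. enqueue(74): size=5
11. enqueue(11): size=5=cap → OVERFLOW (fail)
12. enqueue(70): size=5=cap → OVERFLOW (fail)
13. dequeue(): size=4
14. enqueue(84): size=5
15. dequeue(): size=4

Answer: 11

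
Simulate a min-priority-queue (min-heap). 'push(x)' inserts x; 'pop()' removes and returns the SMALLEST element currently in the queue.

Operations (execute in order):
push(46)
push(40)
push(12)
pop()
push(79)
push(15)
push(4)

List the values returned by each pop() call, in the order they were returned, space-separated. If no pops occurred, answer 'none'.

Answer: 12

Derivation:
push(46): heap contents = [46]
push(40): heap contents = [40, 46]
push(12): heap contents = [12, 40, 46]
pop() → 12: heap contents = [40, 46]
push(79): heap contents = [40, 46, 79]
push(15): heap contents = [15, 40, 46, 79]
push(4): heap contents = [4, 15, 40, 46, 79]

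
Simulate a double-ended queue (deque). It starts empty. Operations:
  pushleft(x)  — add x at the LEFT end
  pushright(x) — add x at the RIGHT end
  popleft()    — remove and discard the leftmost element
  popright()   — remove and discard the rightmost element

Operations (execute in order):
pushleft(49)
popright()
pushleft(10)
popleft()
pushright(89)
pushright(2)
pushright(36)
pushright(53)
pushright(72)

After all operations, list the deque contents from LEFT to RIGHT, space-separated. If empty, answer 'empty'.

Answer: 89 2 36 53 72

Derivation:
pushleft(49): [49]
popright(): []
pushleft(10): [10]
popleft(): []
pushright(89): [89]
pushright(2): [89, 2]
pushright(36): [89, 2, 36]
pushright(53): [89, 2, 36, 53]
pushright(72): [89, 2, 36, 53, 72]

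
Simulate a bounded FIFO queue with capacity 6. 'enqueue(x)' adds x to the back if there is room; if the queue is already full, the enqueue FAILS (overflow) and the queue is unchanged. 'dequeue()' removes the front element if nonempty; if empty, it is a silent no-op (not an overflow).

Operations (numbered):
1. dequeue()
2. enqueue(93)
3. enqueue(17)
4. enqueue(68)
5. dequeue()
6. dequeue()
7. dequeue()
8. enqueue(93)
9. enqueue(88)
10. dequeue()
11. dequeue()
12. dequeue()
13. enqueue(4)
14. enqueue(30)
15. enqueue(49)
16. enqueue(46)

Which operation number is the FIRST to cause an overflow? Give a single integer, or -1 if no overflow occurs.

Answer: -1

Derivation:
1. dequeue(): empty, no-op, size=0
2. enqueue(93): size=1
3. enqueue(17): size=2
4. enqueue(68): size=3
5. dequeue(): size=2
6. dequeue(): size=1
7. dequeue(): size=0
8. enqueue(93): size=1
9. enqueue(88): size=2
10. dequeue(): size=1
11. dequeue(): size=0
12. dequeue(): empty, no-op, size=0
13. enqueue(4): size=1
14. enqueue(30): size=2
15. enqueue(49): size=3
16. enqueue(46): size=4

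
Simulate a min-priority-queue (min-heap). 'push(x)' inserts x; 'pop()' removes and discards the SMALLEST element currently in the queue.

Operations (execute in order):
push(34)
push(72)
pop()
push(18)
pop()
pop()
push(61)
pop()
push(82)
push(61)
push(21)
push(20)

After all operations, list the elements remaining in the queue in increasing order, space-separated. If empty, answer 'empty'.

push(34): heap contents = [34]
push(72): heap contents = [34, 72]
pop() → 34: heap contents = [72]
push(18): heap contents = [18, 72]
pop() → 18: heap contents = [72]
pop() → 72: heap contents = []
push(61): heap contents = [61]
pop() → 61: heap contents = []
push(82): heap contents = [82]
push(61): heap contents = [61, 82]
push(21): heap contents = [21, 61, 82]
push(20): heap contents = [20, 21, 61, 82]

Answer: 20 21 61 82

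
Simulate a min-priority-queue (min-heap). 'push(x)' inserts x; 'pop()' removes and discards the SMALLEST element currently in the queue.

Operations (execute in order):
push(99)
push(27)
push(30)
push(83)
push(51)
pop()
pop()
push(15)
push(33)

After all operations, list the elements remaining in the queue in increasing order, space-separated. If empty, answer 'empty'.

push(99): heap contents = [99]
push(27): heap contents = [27, 99]
push(30): heap contents = [27, 30, 99]
push(83): heap contents = [27, 30, 83, 99]
push(51): heap contents = [27, 30, 51, 83, 99]
pop() → 27: heap contents = [30, 51, 83, 99]
pop() → 30: heap contents = [51, 83, 99]
push(15): heap contents = [15, 51, 83, 99]
push(33): heap contents = [15, 33, 51, 83, 99]

Answer: 15 33 51 83 99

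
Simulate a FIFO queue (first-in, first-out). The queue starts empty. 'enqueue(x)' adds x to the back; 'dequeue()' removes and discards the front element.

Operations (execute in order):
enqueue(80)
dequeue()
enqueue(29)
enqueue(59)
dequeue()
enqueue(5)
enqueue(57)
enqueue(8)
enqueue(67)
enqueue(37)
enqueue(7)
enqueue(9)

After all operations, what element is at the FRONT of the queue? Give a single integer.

Answer: 59

Derivation:
enqueue(80): queue = [80]
dequeue(): queue = []
enqueue(29): queue = [29]
enqueue(59): queue = [29, 59]
dequeue(): queue = [59]
enqueue(5): queue = [59, 5]
enqueue(57): queue = [59, 5, 57]
enqueue(8): queue = [59, 5, 57, 8]
enqueue(67): queue = [59, 5, 57, 8, 67]
enqueue(37): queue = [59, 5, 57, 8, 67, 37]
enqueue(7): queue = [59, 5, 57, 8, 67, 37, 7]
enqueue(9): queue = [59, 5, 57, 8, 67, 37, 7, 9]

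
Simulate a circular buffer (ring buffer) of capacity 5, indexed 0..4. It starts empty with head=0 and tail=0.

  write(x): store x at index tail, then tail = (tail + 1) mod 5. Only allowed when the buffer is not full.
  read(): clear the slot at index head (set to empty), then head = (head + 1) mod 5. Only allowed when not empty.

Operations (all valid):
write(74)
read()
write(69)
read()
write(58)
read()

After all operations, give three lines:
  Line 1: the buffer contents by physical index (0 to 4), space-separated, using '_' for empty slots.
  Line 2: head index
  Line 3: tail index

Answer: _ _ _ _ _
3
3

Derivation:
write(74): buf=[74 _ _ _ _], head=0, tail=1, size=1
read(): buf=[_ _ _ _ _], head=1, tail=1, size=0
write(69): buf=[_ 69 _ _ _], head=1, tail=2, size=1
read(): buf=[_ _ _ _ _], head=2, tail=2, size=0
write(58): buf=[_ _ 58 _ _], head=2, tail=3, size=1
read(): buf=[_ _ _ _ _], head=3, tail=3, size=0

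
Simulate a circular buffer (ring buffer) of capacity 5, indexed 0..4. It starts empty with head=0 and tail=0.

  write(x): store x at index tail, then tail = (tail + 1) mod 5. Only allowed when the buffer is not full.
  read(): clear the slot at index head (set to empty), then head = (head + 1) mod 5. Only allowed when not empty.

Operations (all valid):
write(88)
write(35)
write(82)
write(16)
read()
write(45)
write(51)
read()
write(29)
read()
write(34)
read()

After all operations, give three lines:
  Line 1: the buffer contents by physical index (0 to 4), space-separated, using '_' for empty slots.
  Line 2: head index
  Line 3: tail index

Answer: 51 29 34 _ 45
4
3

Derivation:
write(88): buf=[88 _ _ _ _], head=0, tail=1, size=1
write(35): buf=[88 35 _ _ _], head=0, tail=2, size=2
write(82): buf=[88 35 82 _ _], head=0, tail=3, size=3
write(16): buf=[88 35 82 16 _], head=0, tail=4, size=4
read(): buf=[_ 35 82 16 _], head=1, tail=4, size=3
write(45): buf=[_ 35 82 16 45], head=1, tail=0, size=4
write(51): buf=[51 35 82 16 45], head=1, tail=1, size=5
read(): buf=[51 _ 82 16 45], head=2, tail=1, size=4
write(29): buf=[51 29 82 16 45], head=2, tail=2, size=5
read(): buf=[51 29 _ 16 45], head=3, tail=2, size=4
write(34): buf=[51 29 34 16 45], head=3, tail=3, size=5
read(): buf=[51 29 34 _ 45], head=4, tail=3, size=4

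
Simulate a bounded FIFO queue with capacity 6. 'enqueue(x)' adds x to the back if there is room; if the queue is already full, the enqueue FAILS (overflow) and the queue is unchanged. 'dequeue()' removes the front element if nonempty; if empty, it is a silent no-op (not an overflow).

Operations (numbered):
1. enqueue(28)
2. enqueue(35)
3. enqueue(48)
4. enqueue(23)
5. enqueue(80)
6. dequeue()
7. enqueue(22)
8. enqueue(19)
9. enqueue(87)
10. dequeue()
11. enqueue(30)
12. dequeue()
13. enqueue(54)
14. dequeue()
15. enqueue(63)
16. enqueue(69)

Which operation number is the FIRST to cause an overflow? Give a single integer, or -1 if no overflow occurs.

Answer: 9

Derivation:
1. enqueue(28): size=1
2. enqueue(35): size=2
3. enqueue(48): size=3
4. enqueue(23): size=4
5. enqueue(80): size=5
6. dequeue(): size=4
7. enqueue(22): size=5
8. enqueue(19): size=6
9. enqueue(87): size=6=cap → OVERFLOW (fail)
10. dequeue(): size=5
11. enqueue(30): size=6
12. dequeue(): size=5
13. enqueue(54): size=6
14. dequeue(): size=5
15. enqueue(63): size=6
16. enqueue(69): size=6=cap → OVERFLOW (fail)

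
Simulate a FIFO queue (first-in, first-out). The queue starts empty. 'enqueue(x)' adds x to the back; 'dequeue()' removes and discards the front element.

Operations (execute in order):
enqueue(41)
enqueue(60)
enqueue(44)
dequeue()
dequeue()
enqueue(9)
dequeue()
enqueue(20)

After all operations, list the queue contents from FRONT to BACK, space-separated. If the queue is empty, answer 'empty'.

Answer: 9 20

Derivation:
enqueue(41): [41]
enqueue(60): [41, 60]
enqueue(44): [41, 60, 44]
dequeue(): [60, 44]
dequeue(): [44]
enqueue(9): [44, 9]
dequeue(): [9]
enqueue(20): [9, 20]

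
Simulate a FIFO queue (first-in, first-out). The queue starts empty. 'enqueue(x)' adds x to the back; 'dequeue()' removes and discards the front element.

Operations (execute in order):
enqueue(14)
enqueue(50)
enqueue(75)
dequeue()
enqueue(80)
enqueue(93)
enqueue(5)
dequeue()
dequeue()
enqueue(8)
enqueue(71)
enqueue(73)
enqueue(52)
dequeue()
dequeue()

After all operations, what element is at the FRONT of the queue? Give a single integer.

Answer: 5

Derivation:
enqueue(14): queue = [14]
enqueue(50): queue = [14, 50]
enqueue(75): queue = [14, 50, 75]
dequeue(): queue = [50, 75]
enqueue(80): queue = [50, 75, 80]
enqueue(93): queue = [50, 75, 80, 93]
enqueue(5): queue = [50, 75, 80, 93, 5]
dequeue(): queue = [75, 80, 93, 5]
dequeue(): queue = [80, 93, 5]
enqueue(8): queue = [80, 93, 5, 8]
enqueue(71): queue = [80, 93, 5, 8, 71]
enqueue(73): queue = [80, 93, 5, 8, 71, 73]
enqueue(52): queue = [80, 93, 5, 8, 71, 73, 52]
dequeue(): queue = [93, 5, 8, 71, 73, 52]
dequeue(): queue = [5, 8, 71, 73, 52]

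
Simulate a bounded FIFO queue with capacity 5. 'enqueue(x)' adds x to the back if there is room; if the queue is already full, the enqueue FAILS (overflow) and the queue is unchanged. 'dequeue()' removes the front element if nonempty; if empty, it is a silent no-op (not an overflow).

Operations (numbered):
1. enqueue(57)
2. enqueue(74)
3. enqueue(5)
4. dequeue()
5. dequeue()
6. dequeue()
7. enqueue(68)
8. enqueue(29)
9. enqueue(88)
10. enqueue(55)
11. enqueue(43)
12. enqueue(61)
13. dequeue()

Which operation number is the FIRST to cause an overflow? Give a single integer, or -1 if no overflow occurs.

Answer: 12

Derivation:
1. enqueue(57): size=1
2. enqueue(74): size=2
3. enqueue(5): size=3
4. dequeue(): size=2
5. dequeue(): size=1
6. dequeue(): size=0
7. enqueue(68): size=1
8. enqueue(29): size=2
9. enqueue(88): size=3
10. enqueue(55): size=4
11. enqueue(43): size=5
12. enqueue(61): size=5=cap → OVERFLOW (fail)
13. dequeue(): size=4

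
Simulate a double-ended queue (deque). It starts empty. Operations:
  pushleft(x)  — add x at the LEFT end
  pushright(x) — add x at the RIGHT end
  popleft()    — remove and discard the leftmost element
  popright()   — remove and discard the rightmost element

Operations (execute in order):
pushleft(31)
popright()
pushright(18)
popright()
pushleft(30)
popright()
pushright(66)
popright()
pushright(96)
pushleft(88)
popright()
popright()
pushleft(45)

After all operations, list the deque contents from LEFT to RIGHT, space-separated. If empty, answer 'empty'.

pushleft(31): [31]
popright(): []
pushright(18): [18]
popright(): []
pushleft(30): [30]
popright(): []
pushright(66): [66]
popright(): []
pushright(96): [96]
pushleft(88): [88, 96]
popright(): [88]
popright(): []
pushleft(45): [45]

Answer: 45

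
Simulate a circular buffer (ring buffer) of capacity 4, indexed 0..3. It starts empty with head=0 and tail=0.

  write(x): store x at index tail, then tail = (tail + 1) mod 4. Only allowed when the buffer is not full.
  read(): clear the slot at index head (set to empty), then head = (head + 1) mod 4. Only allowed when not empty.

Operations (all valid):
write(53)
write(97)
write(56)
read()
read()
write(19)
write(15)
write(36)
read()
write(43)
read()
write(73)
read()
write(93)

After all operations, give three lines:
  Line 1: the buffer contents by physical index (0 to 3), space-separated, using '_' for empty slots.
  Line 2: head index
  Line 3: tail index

write(53): buf=[53 _ _ _], head=0, tail=1, size=1
write(97): buf=[53 97 _ _], head=0, tail=2, size=2
write(56): buf=[53 97 56 _], head=0, tail=3, size=3
read(): buf=[_ 97 56 _], head=1, tail=3, size=2
read(): buf=[_ _ 56 _], head=2, tail=3, size=1
write(19): buf=[_ _ 56 19], head=2, tail=0, size=2
write(15): buf=[15 _ 56 19], head=2, tail=1, size=3
write(36): buf=[15 36 56 19], head=2, tail=2, size=4
read(): buf=[15 36 _ 19], head=3, tail=2, size=3
write(43): buf=[15 36 43 19], head=3, tail=3, size=4
read(): buf=[15 36 43 _], head=0, tail=3, size=3
write(73): buf=[15 36 43 73], head=0, tail=0, size=4
read(): buf=[_ 36 43 73], head=1, tail=0, size=3
write(93): buf=[93 36 43 73], head=1, tail=1, size=4

Answer: 93 36 43 73
1
1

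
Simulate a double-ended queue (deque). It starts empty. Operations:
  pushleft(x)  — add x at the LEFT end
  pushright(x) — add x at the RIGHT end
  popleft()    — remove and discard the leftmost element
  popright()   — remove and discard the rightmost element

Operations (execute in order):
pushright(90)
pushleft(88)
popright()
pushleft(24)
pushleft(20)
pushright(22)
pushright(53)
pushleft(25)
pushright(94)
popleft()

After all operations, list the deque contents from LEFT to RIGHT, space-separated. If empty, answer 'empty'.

pushright(90): [90]
pushleft(88): [88, 90]
popright(): [88]
pushleft(24): [24, 88]
pushleft(20): [20, 24, 88]
pushright(22): [20, 24, 88, 22]
pushright(53): [20, 24, 88, 22, 53]
pushleft(25): [25, 20, 24, 88, 22, 53]
pushright(94): [25, 20, 24, 88, 22, 53, 94]
popleft(): [20, 24, 88, 22, 53, 94]

Answer: 20 24 88 22 53 94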